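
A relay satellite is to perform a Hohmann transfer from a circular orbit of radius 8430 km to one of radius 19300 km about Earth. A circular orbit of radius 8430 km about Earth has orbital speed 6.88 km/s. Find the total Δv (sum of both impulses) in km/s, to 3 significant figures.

Δv = 2.24 km/s

From the circular-orbit relation v² = μ/r at r = 8430 km: μ = v²r = (6.88)² × 8430 = 3.99029×10^5 km³/s².
Transfer-ellipse semi-major axis a_t = (r₁ + r₂)/2 = (8430 + 19300)/2 = 13865 km.
At r₁ the circular-orbit speed is v₁ = √(μ/r₁) = 6.8800 km/s.
Transfer-orbit speed at r₁ (vis-viva equation): v_p = √[μ(2/r₁ − 1/a_t)] = 8.1172 km/s.
First burn Δv₁ = |v_p − v₁| = 1.2372 km/s.
Circular speed at r₂: v₂ = √(μ/r₂) = 4.5470 km/s.
Transfer-orbit speed at r₂: v_a = √[μ(2/r₂ − 1/a_t)] = 3.5455 km/s.
Second burn Δv₂ = |v₂ − v_a| = 1.0015 km/s.
Δv = Δv₁ + Δv₂ = 1.2372 + 1.0015 = 2.239 km/s.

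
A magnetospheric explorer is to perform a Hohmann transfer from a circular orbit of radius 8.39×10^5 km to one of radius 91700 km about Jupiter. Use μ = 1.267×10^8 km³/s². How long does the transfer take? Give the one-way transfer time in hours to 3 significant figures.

t = 24.6 hours

Semi-major axis of the transfer orbit: a_t = (8.390×10^5 + 91700)/2 = 4.6535×10^5 km.
Transfer time t = π√(a_t³/μ) = π√((4.6535×10^5)³ / 1.267×10^8) = 88600 s.
Converting: 88600 s ÷ 3600 s/hour = 24.6 hours.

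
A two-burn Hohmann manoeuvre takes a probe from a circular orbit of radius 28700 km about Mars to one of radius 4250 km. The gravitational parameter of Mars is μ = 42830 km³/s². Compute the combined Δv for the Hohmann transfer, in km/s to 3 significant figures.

Transfer-ellipse semi-major axis a_t = (r₁ + r₂)/2 = (28700 + 4250)/2 = 16475 km.
At r₁ the circular-orbit speed is v₁ = √(μ/r₁) = 1.22161 km/s.
Transfer-orbit speed at r₁ (v² = μ(2/r − 1/a)): v_a = √[μ(2/r₁ − 1/a_t)] = 0.620462 km/s.
First burn Δv₁ = |v_a − v₁| = 0.60115 km/s.
Circular speed at r₂: v₂ = √(μ/r₂) = 3.1745 km/s.
Transfer-orbit speed at r₂: v_p = √[μ(2/r₂ − 1/a_t)] = 4.1899 km/s.
Second burn Δv₂ = |v₂ − v_p| = 1.0154 km/s.
Δv = Δv₁ + Δv₂ = 0.60115 + 1.0154 = 1.617 km/s.

Δv = 1.62 km/s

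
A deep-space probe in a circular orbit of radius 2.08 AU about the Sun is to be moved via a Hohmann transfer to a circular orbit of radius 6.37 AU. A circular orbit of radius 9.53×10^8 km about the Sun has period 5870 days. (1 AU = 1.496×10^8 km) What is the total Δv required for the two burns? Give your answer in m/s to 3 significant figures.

Δv = 8230 m/s

From Kepler's third law T² = 4π²r³/μ at r = 9.53×10^8 km, T = 5870 days = 5870 × 86400 s = 5.07168×10^8 s: μ = 4π²r³/T² = 1.32842×10^11 km³/s².
In km: r₁ = 2.08 × 1.496×10^8 = 3.11168×10^8 km; r₂ = 6.37 × 1.496×10^8 = 9.52952×10^8 km.
The Hohmann ellipse has a_t = (r₁ + r₂)/2 = 6.3206×10^8 km.
At r₁ the circular-orbit speed is v₁ = √(μ/r₁) = 20.662 km/s.
On the transfer ellipse at r₁, v² = μ(2/r − 1/a) gives v_p = √[μ(2/r₁ − 1/a_t)] = 25.370 km/s.
First burn Δv₁ = |v_p − v₁| = 4.708 km/s.
At r₂, v₂ = √(μ/r₂) = 11.807 km/s.
Transfer-orbit speed at r₂: v_a = √[μ(2/r₂ − 1/a_t)] = 8.2842 km/s.
Second burn Δv₂ = |v₂ − v_a| = 3.523 km/s.
Δv = Δv₁ + Δv₂ = 4.708 + 3.523 = 8.231 km/s.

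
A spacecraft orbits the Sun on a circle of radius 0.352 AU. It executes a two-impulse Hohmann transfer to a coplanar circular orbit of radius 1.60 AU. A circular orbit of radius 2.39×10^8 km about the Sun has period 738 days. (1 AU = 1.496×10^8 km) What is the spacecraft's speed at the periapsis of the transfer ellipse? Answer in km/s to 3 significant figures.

v = 64.2 km/s

From Kepler's third law T² = 4π²r³/μ at r = 2.39×10^8 km, T = 738 days = 738 × 86400 s = 6.37632×10^7 s: μ = 4π²r³/T² = 1.32560×10^11 km³/s².
In km: r₁ = 0.352 × 1.496×10^8 = 5.26592×10^7 km; r₂ = 1.60 × 1.496×10^8 = 2.3936×10^8 km.
The Hohmann ellipse has a_t = (r₁ + r₂)/2 = 1.460096×10^8 km.
At periapsis, r = 5.26592×10^7 km.
From the vis-viva equation, v = √[μ(2/r − 1/a_t)] = 64.24 km/s.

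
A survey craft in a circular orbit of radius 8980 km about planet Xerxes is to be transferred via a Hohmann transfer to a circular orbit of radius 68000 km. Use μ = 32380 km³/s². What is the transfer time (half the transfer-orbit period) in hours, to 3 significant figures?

The Hohmann ellipse has a_t = (r₁ + r₂)/2 = 38490 km.
By Kepler's third law the transfer-orbit period is T = 2π√(a_t³/μ), so t = T/2 = 1.318×10^5 s.
Converting: 1.318×10^5 s ÷ 3600 s/hour = 36.6 hours.

t = 36.6 hours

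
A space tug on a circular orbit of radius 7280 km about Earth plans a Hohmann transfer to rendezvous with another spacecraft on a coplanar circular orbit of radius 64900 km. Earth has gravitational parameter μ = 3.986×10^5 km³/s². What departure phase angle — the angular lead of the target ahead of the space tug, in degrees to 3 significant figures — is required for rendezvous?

The Hohmann ellipse has a_t = (r₁ + r₂)/2 = 36090 km.
The half-period of the transfer ellipse is t = π√(a_t³/μ) = 34116 s.
Target angular speed ω₂ = √(μ/r₂³) = 3.8186×10^-5 rad/s.
Angle swept by the target during transfer: ω₂·t = 1.3028 rad = 74.64°.
The space tug traverses 180° on the transfer ellipse, so the target must lead by 180° − 74.64° = 105°.

φ = 105°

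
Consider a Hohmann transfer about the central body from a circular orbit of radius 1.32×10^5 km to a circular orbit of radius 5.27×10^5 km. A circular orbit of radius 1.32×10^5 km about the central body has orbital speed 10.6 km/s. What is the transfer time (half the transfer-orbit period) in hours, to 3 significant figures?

t = 42.9 hours

From the circular-orbit relation v² = μ/r at r = 1.32×10^5 km: μ = v²r = (10.6)² × 1.32×10^5 = 1.48315×10^7 km³/s².
The Hohmann ellipse has a_t = (r₁ + r₂)/2 = 3.295×10^5 km.
Half the transfer-orbit period gives t = π√(a_t³/μ) = 1.543×10^5 s.
Converting: 1.543×10^5 s ÷ 3600 s/hour = 42.9 hours.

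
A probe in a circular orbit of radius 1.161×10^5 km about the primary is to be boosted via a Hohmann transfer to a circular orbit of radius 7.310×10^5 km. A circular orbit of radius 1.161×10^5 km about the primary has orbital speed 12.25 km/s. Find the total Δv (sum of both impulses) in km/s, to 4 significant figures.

Δv = 6.169 km/s

From the circular-orbit relation v² = μ/r at r = 1.161×10^5 km: μ = v²r = (12.25)² × 1.161×10^5 = 1.74223×10^7 km³/s².
Semi-major axis of the transfer orbit: a_t = (1.161×10^5 + 7.310×10^5)/2 = 4.2355×10^5 km.
At r₁ the circular-orbit speed is v₁ = √(μ/r₁) = 12.250 km/s.
On the transfer ellipse at r₁, vis-viva gives v_p = √[μ(2/r₁ − 1/a_t)] = 16.093 km/s.
First burn Δv₁ = |v_p − v₁| = 3.843 km/s.
Circular speed at r₂: v₂ = √(μ/r₂) = 4.882 km/s.
Transfer-orbit speed at r₂: v_a = √[μ(2/r₂ − 1/a_t)] = 2.556 km/s.
Second burn Δv₂ = |v₂ − v_a| = 2.326 km/s.
Δv = Δv₁ + Δv₂ = 3.843 + 2.326 = 6.169 km/s.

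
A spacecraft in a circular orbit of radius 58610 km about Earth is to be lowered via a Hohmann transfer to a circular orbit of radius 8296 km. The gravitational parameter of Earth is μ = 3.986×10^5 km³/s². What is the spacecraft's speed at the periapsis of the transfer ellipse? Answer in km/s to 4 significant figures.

v = 9.175 km/s

Semi-major axis of the transfer orbit: a_t = (58610 + 8296)/2 = 33453 km.
The periapsis of the transfer ellipse is at r = 8296 km.
Applying v² = μ(2/r − 1/a_t): v = 9.175 km/s.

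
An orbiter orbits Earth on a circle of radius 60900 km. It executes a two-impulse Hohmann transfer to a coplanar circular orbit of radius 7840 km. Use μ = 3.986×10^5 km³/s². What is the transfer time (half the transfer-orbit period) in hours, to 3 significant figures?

t = 8.81 hours

The Hohmann ellipse has a_t = (r₁ + r₂)/2 = 34370 km.
Half the transfer-orbit period gives t = π√(a_t³/μ) = 31710 s.
Converting: 31710 s ÷ 3600 s/hour = 8.81 hours.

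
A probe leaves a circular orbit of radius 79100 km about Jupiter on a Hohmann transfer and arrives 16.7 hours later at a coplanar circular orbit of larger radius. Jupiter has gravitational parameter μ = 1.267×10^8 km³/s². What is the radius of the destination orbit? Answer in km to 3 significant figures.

Transfer time t = 16.7 hours = 60120 s, and t = π√(a_t³/μ).
So a_t = (μ t²/π²)^(1/3) = (1.267×10^8 × (60120)² / π²)^(1/3) = 3.5934×10^5 km.
Since a_t = (r₁ + r₂)/2, r₂ = 2a_t − r₁ = 2×3.5934×10^5 − 79100 = 6.3958×10^5 km.

r₂ = 6.40×10^5 km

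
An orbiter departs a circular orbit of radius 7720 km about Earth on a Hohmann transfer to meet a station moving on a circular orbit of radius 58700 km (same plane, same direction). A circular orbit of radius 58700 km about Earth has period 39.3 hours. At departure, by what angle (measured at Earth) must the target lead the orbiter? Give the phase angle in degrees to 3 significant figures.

φ = 103°

From Kepler's third law T² = 4π²r³/μ at r = 58700 km, T = 39.3 hours = 39.3 × 3600 s = 1.4148×10^5 s: μ = 4π²r³/T² = 3.98918×10^5 km³/s².
The Hohmann ellipse has a_t = (r₁ + r₂)/2 = 33210 km.
Transfer time t = π√(a_t³/μ) = 30100 s.
The target's mean motion on its circular orbit is ω₂ = √(μ/r₂³) = 4.441×10^-5 rad/s.
Angle swept by the target during transfer: ω₂·t = 1.337 rad = 76.60°.
The orbiter traverses 180° on the transfer ellipse, so the target must lead by 180° − 76.60° = 103°.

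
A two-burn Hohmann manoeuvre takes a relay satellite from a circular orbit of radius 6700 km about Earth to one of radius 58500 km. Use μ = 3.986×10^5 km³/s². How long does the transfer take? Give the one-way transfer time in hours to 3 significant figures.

Transfer-ellipse semi-major axis a_t = (r₁ + r₂)/2 = (6700 + 58500)/2 = 32600 km.
By Kepler's third law the transfer-orbit period is T = 2π√(a_t³/μ), so t = T/2 = 29290 s.
Converting: 29290 s ÷ 3600 s/hour = 8.14 hours.

t = 8.14 hours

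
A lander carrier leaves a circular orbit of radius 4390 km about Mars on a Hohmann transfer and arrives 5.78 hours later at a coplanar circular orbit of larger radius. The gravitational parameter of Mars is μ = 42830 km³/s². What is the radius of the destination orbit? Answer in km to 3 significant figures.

r₂ = 20300 km

Transfer time t = 5.78 hours = 20808 s, and t = π√(a_t³/μ).
So a_t = (μ t²/π²)^(1/3) = (42830 × (20808)² / π²)^(1/3) = 12340 km.
Since a_t = (r₁ + r₂)/2, r₂ = 2a_t − r₁ = 2×12340 − 4390 = 20290 km.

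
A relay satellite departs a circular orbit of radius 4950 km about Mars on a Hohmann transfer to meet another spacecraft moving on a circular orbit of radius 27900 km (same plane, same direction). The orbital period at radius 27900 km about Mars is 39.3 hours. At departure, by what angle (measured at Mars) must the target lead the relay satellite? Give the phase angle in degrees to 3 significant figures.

From Kepler's third law T² = 4π²r³/μ at r = 27900 km, T = 39.3 hours = 39.3 × 3600 s = 1.4148×10^5 s: μ = 4π²r³/T² = 42833.4 km³/s².
Transfer-ellipse semi-major axis a_t = (r₁ + r₂)/2 = (4950 + 27900)/2 = 16425 km.
Transfer time t = π√(a_t³/μ) = 31953.4 s.
The target's mean motion on its circular orbit is ω₂ = √(μ/r₂³) = 4.44104×10^-5 rad/s.
Angle swept by the target during transfer: ω₂·t = 1.4191 rad = 81.31°.
Arrival is 180° from departure on the ellipse, so φ = 180° − 81.31° = 98.7°.

φ = 98.7°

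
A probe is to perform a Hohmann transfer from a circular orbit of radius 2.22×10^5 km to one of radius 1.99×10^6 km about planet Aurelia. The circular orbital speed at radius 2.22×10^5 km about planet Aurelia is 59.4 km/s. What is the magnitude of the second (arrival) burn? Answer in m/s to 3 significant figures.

From the circular-orbit relation v² = μ/r at r = 2.22×10^5 km: μ = v²r = (59.4)² × 2.22×10^5 = 7.83296×10^8 km³/s².
Transfer-ellipse semi-major axis a_t = (r₁ + r₂)/2 = (2.220×10^5 + 1.990×10^6)/2 = 1.106×10^6 km.
Circular speed at r = 1.990×10^6 km: v_c = √(μ/r) = 19.84 km/s.
Transfer-orbit speed at the same r (vis-viva, a = a_t): v_t = √[μ(2/r − 1/a_t)] = 8.889 km/s.
Δv₂ = |v_t − v_c| = |8.889 − 19.84| = 10.95 km/s.

Δv₂ = 11000 m/s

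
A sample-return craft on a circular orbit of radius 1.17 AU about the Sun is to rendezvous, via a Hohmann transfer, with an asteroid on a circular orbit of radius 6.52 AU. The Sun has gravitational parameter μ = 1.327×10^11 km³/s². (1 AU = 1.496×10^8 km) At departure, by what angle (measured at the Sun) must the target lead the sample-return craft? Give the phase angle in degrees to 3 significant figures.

In km: r₁ = 1.17 × 1.496×10^8 = 1.75032×10^8 km; r₂ = 6.52 × 1.496×10^8 = 9.75392×10^8 km.
The Hohmann ellipse has a_t = (r₁ + r₂)/2 = 5.75212×10^8 km.
Transfer time t = π√(a_t³/μ) = 1.18975×10^8 s.
The target's mean motion on its circular orbit is ω₂ = √(μ/r₂³) = 1.19582×10^-8 rad/s.
Angle swept by the target during transfer: ω₂·t = 1.42273 rad = 81.52°.
Arrival is 180° from departure on the ellipse, so φ = 180° − 81.52° = 98.5°.

φ = 98.5°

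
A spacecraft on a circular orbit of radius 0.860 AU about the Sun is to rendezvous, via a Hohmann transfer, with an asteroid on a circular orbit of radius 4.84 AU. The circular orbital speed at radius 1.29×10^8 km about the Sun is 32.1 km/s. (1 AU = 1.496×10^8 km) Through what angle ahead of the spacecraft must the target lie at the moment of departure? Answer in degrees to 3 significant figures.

φ = 98.7°

From the circular-orbit relation v² = μ/r at r = 1.29×10^8 km: μ = v²r = (32.1)² × 1.29×10^8 = 1.32923×10^11 km³/s².
In km: r₁ = 0.860 × 1.496×10^8 = 1.28656×10^8 km; r₂ = 4.84 × 1.496×10^8 = 7.24064×10^8 km.
The Hohmann ellipse has a_t = (r₁ + r₂)/2 = 4.2636×10^8 km.
The half-period of the transfer ellipse is t = π√(a_t³/μ) = 7.58603×10^7 s.
Target angular speed ω₂ = √(μ/r₂³) = 1.87126×10^-8 rad/s.
Angle swept by the target during transfer: ω₂·t = 1.4195 rad = 81.33°.
The spacecraft traverses 180° on the transfer ellipse, so the target must lead by 180° − 81.33° = 98.7°.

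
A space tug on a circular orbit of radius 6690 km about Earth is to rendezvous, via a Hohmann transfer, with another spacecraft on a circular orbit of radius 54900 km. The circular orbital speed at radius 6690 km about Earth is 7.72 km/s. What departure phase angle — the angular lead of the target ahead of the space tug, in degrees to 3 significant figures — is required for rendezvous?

φ = 104°

From the circular-orbit relation v² = μ/r at r = 6690 km: μ = v²r = (7.72)² × 6690 = 3.98713×10^5 km³/s².
Semi-major axis of the transfer orbit: a_t = (6690 + 54900)/2 = 30795 km.
Transfer time t = π√(a_t³/μ) = 26887 s.
The target's mean motion on its circular orbit is ω₂ = √(μ/r₂³) = 4.9088×10^-5 rad/s.
Angle swept by the target during transfer: ω₂·t = 1.3198 rad = 75.62°.
The space tug traverses 180° on the transfer ellipse, so the target must lead by 180° − 75.62° = 104°.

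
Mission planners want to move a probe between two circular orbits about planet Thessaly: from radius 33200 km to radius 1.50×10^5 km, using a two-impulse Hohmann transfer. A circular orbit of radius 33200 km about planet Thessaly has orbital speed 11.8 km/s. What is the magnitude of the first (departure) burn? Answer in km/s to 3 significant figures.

From the circular-orbit relation v² = μ/r at r = 33200 km: μ = v²r = (11.8)² × 33200 = 4.62277×10^6 km³/s².
Semi-major axis of the transfer orbit: a_t = (33200 + 1.500×10^5)/2 = 91600 km.
Circular speed at r = 33200 km: v_c = √(μ/r) = 11.80 km/s.
Vis-viva on the transfer ellipse at r = 33200 km gives v_t = √[μ(2/r − 1/a_t)] = 15.10 km/s.
Δv₁ = |v_t − v_c| = |15.10 − 11.80| = 3.300 km/s.

Δv₁ = 3.30 km/s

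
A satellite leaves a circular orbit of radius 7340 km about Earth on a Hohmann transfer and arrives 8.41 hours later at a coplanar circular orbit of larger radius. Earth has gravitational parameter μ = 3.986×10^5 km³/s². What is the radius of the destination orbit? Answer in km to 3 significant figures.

Transfer time t = 8.41 hours = 30276 s, and t = π√(a_t³/μ).
So a_t = (μ t²/π²)^(1/3) = (3.986×10^5 × (30276)² / π²)^(1/3) = 33328 km.
Since a_t = (r₁ + r₂)/2, r₂ = 2a_t − r₁ = 2×33328 − 7340 = 59316 km.

r₂ = 59300 km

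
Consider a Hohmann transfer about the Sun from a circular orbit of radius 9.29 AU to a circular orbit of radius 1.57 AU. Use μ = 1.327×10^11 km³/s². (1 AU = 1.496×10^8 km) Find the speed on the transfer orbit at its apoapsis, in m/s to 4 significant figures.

v = 5254 m/s

In km: r₁ = 9.29 × 1.496×10^8 = 1.389784×10^9 km; r₂ = 1.57 × 1.496×10^8 = 2.34872×10^8 km.
The Hohmann ellipse has a_t = (r₁ + r₂)/2 = 8.12328×10^8 km.
The apoapsis of the transfer ellipse is at r = 1.389784×10^9 km.
Applying v² = μ(2/r − 1/a_t): v = 5.254 km/s.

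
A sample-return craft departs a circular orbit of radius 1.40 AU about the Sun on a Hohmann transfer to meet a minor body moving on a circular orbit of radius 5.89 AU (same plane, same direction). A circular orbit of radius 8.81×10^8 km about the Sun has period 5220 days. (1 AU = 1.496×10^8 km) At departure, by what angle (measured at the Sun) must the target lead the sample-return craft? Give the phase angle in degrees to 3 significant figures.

φ = 92.4°

From Kepler's third law T² = 4π²r³/μ at r = 8.81×10^8 km, T = 5220 days = 5220 × 86400 s = 4.51008×10^8 s: μ = 4π²r³/T² = 1.32715×10^11 km³/s².
In km: r₁ = 1.40 × 1.496×10^8 = 2.0944×10^8 km; r₂ = 5.89 × 1.496×10^8 = 8.81144×10^8 km.
The Hohmann ellipse has a_t = (r₁ + r₂)/2 = 5.45292×10^8 km.
Transfer time t = π√(a_t³/μ) = 1.0981×10^8 s.
The target's mean motion on its circular orbit is ω₂ = √(μ/r₂³) = 1.3928×10^-8 rad/s.
Angle swept by the target during transfer: ω₂·t = 1.5294 rad = 87.63°.
Arrival is 180° from departure on the ellipse, so φ = 180° − 87.63° = 92.4°.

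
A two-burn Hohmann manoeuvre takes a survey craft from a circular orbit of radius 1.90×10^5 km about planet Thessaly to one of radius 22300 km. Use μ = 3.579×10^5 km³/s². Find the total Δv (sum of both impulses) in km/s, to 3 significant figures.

Transfer-ellipse semi-major axis a_t = (r₁ + r₂)/2 = (1.900×10^5 + 22300)/2 = 1.0615×10^5 km.
Circular speed at r₁: v₁ = √(μ/r₁) = √(3.579×10^5/1.900×10^5) = 1.3725 km/s.
Transfer-orbit speed at r₁ (v² = μ(2/r − 1/a)): v_a = √[μ(2/r₁ − 1/a_t)] = 0.62907 km/s.
First burn Δv₁ = |v_a − v₁| = 0.7434 km/s.
Circular speed at r₂: v₂ = √(μ/r₂) = 4.006 km/s.
Transfer-orbit speed at r₂: v_p = √[μ(2/r₂ − 1/a_t)] = 5.360 km/s.
Second burn Δv₂ = |v₂ − v_p| = 1.354 km/s.
Total Δv = Δv₁ + Δv₂ = 2.097 km/s.

Δv = 2.10 km/s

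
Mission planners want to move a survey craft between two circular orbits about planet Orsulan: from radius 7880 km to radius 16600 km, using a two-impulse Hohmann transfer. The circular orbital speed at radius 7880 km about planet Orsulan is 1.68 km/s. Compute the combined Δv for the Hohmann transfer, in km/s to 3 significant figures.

Δv = 0.505 km/s

From the circular-orbit relation v² = μ/r at r = 7880 km: μ = v²r = (1.68)² × 7880 = 22240.5 km³/s².
The Hohmann ellipse has a_t = (r₁ + r₂)/2 = 12240 km.
At r₁ the circular-orbit speed is v₁ = √(μ/r₁) = 1.68000 km/s.
On the transfer ellipse at r₁, vis-viva equation gives v_p = √[μ(2/r₁ − 1/a_t)] = 1.95647 km/s.
First burn Δv₁ = |v_p − v₁| = 0.27647 km/s.
Circular speed at r₂: v₂ = √(μ/r₂) = 1.15749 km/s.
Transfer-orbit speed at r₂: v_a = √[μ(2/r₂ − 1/a_t)] = 0.928733 km/s.
Second burn Δv₂ = |v₂ − v_a| = 0.22876 km/s.
Total Δv = Δv₁ + Δv₂ = 0.5052 km/s.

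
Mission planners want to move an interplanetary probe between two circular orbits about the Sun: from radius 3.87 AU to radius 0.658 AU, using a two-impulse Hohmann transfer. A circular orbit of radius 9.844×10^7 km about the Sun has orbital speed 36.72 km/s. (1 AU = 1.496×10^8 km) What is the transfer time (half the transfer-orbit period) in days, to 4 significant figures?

From the circular-orbit relation v² = μ/r at r = 9.844×10^7 km: μ = v²r = (36.72)² × 9.844×10^7 = 1.32732×10^11 km³/s².
In km: r₁ = 3.87 × 1.496×10^8 = 5.78952×10^8 km; r₂ = 0.658 × 1.496×10^8 = 9.84368×10^7 km.
The Hohmann ellipse has a_t = (r₁ + r₂)/2 = 3.386944×10^8 km.
By Kepler's third law the transfer-orbit period is T = 2π√(a_t³/μ), so t = T/2 = 5.375×10^7 s.
Converting: 5.375×10^7 s ÷ 86400 s/day = 622.1 days.

t = 622.1 days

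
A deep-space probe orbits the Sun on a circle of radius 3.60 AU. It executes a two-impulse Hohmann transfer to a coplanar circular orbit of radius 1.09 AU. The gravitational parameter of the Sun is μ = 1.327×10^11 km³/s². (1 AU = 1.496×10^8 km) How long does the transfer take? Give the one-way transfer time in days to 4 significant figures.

t = 655.9 days

In km: r₁ = 3.60 × 1.496×10^8 = 5.3856×10^8 km; r₂ = 1.09 × 1.496×10^8 = 1.63064×10^8 km.
Transfer-ellipse semi-major axis a_t = (r₁ + r₂)/2 = (5.3856×10^8 + 1.63064×10^8)/2 = 3.50812×10^8 km.
Half the transfer-orbit period gives t = π√(a_t³/μ) = 5.667×10^7 s.
Converting: 5.667×10^7 s ÷ 86400 s/day = 655.9 days.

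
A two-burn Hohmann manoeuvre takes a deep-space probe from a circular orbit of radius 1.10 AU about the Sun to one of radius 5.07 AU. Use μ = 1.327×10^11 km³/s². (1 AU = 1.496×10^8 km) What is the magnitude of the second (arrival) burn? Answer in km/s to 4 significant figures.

Δv₂ = 5.329 km/s

In km: r₁ = 1.10 × 1.496×10^8 = 1.6456×10^8 km; r₂ = 5.07 × 1.496×10^8 = 7.58472×10^8 km.
The Hohmann ellipse has a_t = (r₁ + r₂)/2 = 4.61516×10^8 km.
On the circular orbit at r = 7.58472×10^8 km, v_c = √(μ/r) = 13.227 km/s.
Vis-viva on the transfer ellipse at r = 7.58472×10^8 km gives v_t = √[μ(2/r − 1/a_t)] = 7.8983 km/s.
Δv₂ = |v_t − v_c| = |7.8983 − 13.227| = 5.329 km/s.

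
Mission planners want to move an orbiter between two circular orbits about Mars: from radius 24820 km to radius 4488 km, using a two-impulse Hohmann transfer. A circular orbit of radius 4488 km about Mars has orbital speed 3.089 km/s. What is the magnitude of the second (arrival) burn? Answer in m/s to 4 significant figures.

Δv₂ = 931.1 m/s

From the circular-orbit relation v² = μ/r at r = 4488 km: μ = v²r = (3.089)² × 4488 = 42824.1 km³/s².
Transfer-ellipse semi-major axis a_t = (r₁ + r₂)/2 = (24820 + 4488)/2 = 14654 km.
Circular speed at r = 4488 km: v_c = √(μ/r) = 3.0890 km/s.
Transfer-orbit speed at the same r (vis-viva, a = a_t): v_t = √[μ(2/r − 1/a_t)] = 4.0201 km/s.
Δv₂ = |v_t − v_c| = |4.0201 − 3.0890| = 0.9311 km/s.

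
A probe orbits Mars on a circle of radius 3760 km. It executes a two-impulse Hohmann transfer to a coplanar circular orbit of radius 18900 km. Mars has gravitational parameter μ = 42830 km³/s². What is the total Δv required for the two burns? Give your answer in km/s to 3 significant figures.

The Hohmann ellipse has a_t = (r₁ + r₂)/2 = 11330 km.
At r₁ the circular-orbit speed is v₁ = √(μ/r₁) = 3.375 km/s.
On the transfer ellipse at r₁, vis-viva gives v_p = √[μ(2/r₁ − 1/a_t)] = 4.359 km/s.
First burn Δv₁ = |v_p − v₁| = 0.9840 km/s.
Circular speed at r₂: v₂ = √(μ/r₂) = 1.5054 km/s.
Transfer-orbit speed at r₂: v_a = √[μ(2/r₂ − 1/a_t)] = 0.86721 km/s.
Second burn Δv₂ = |v₂ − v_a| = 0.6382 km/s.
Total Δv = Δv₁ + Δv₂ = 1.622 km/s.

Δv = 1.62 km/s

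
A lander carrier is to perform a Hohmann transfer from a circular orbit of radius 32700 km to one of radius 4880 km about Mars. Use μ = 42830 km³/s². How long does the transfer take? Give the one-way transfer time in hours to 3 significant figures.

t = 10.9 hours

Transfer-ellipse semi-major axis a_t = (r₁ + r₂)/2 = (32700 + 4880)/2 = 18790 km.
Half the transfer-orbit period gives t = π√(a_t³/μ) = 39100 s.
Converting: 39100 s ÷ 3600 s/hour = 10.9 hours.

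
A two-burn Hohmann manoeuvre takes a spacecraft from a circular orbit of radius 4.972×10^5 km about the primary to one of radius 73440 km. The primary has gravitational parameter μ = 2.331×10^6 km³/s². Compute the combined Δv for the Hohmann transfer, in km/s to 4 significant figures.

Δv = 2.870 km/s

Transfer-ellipse semi-major axis a_t = (r₁ + r₂)/2 = (4.972×10^5 + 73440)/2 = 2.8532×10^5 km.
Circular speed at r₁: v₁ = √(μ/r₁) = √(2.331×10^6/4.972×10^5) = 2.1652 km/s.
Transfer-orbit speed at r₁ (vis-viva equation): v_a = √[μ(2/r₁ − 1/a_t)] = 1.0985 km/s.
First burn Δv₁ = |v_a − v₁| = 1.067 km/s.
At r₂, v₂ = √(μ/r₂) = 5.634 km/s.
Transfer-orbit speed at r₂: v_p = √[μ(2/r₂ − 1/a_t)] = 7.437 km/s.
Second burn Δv₂ = |v₂ − v_p| = 1.803 km/s.
Δv = Δv₁ + Δv₂ = 1.067 + 1.803 = 2.870 km/s.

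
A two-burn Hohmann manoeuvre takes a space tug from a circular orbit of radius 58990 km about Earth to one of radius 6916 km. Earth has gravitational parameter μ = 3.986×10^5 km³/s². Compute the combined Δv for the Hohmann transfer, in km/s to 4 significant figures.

The Hohmann ellipse has a_t = (r₁ + r₂)/2 = 32953 km.
Circular speed at r₁: v₁ = √(μ/r₁) = √(3.986×10^5/58990) = 2.59944 km/s.
Transfer-orbit speed at r₁ (v² = μ(2/r − 1/a)): v_a = √[μ(2/r₁ − 1/a_t)] = 1.19086 km/s.
First burn Δv₁ = |v_a − v₁| = 1.4086 km/s.
Circular speed at r₂: v₂ = √(μ/r₂) = 7.59174 km/s.
Transfer-orbit speed at r₂: v_p = √[μ(2/r₂ − 1/a_t)] = 10.1574 km/s.
Second burn Δv₂ = |v₂ − v_p| = 2.5657 km/s.
Total Δv = Δv₁ + Δv₂ = 3.974 km/s.

Δv = 3.974 km/s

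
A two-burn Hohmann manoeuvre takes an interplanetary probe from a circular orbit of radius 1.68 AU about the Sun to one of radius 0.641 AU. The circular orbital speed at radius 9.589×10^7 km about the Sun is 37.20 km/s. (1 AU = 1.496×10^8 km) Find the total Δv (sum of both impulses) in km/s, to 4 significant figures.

From the circular-orbit relation v² = μ/r at r = 9.589×10^7 km: μ = v²r = (37.20)² × 9.589×10^7 = 1.32696×10^11 km³/s².
In km: r₁ = 1.68 × 1.496×10^8 = 2.51328×10^8 km; r₂ = 0.641 × 1.496×10^8 = 9.58936×10^7 km.
Semi-major axis of the transfer orbit: a_t = (2.51328×10^8 + 9.58936×10^7)/2 = 1.736108×10^8 km.
Circular speed at r₁: v₁ = √(μ/r₁) = √(1.32696×10^11/2.51328×10^8) = 22.978 km/s.
On the transfer ellipse at r₁, v² = μ(2/r − 1/a) gives v_a = √[μ(2/r₁ − 1/a_t)] = 17.077 km/s.
First burn Δv₁ = |v_a − v₁| = 5.901 km/s.
At r₂, v₂ = √(μ/r₂) = 37.1993 km/s.
Transfer-orbit speed at r₂: v_p = √[μ(2/r₂ − 1/a_t)] = 44.7576 km/s.
Second burn Δv₂ = |v₂ − v_p| = 7.558 km/s.
Δv = Δv₁ + Δv₂ = 5.901 + 7.558 = 13.46 km/s.

Δv = 13.46 km/s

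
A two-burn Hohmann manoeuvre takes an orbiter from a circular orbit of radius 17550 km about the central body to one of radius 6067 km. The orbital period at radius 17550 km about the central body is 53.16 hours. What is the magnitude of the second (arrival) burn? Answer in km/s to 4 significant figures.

From Kepler's third law T² = 4π²r³/μ at r = 17550 km, T = 53.16 hours = 53.16 × 3600 s = 1.91376×10^5 s: μ = 4π²r³/T² = 5826.61 km³/s².
The Hohmann ellipse has a_t = (r₁ + r₂)/2 = 11808.5 km.
On the circular orbit at r = 6067 km, v_c = √(μ/r) = 0.97999 km/s.
Transfer-orbit speed at the same r (vis-viva, a = a_t): v_t = √[μ(2/r − 1/a_t)] = 1.1947 km/s.
Δv₂ = |v_t − v_c| = |1.1947 − 0.97999| = 0.2147 km/s.

Δv₂ = 0.2147 km/s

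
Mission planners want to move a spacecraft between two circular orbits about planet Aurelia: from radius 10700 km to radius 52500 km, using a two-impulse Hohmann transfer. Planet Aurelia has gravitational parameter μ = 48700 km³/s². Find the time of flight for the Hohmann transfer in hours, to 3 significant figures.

Semi-major axis of the transfer orbit: a_t = (10700 + 52500)/2 = 31600 km.
By Kepler's third law the transfer-orbit period is T = 2π√(a_t³/μ), so t = T/2 = 79970 s.
Converting: 79970 s ÷ 3600 s/hour = 22.2 hours.

t = 22.2 hours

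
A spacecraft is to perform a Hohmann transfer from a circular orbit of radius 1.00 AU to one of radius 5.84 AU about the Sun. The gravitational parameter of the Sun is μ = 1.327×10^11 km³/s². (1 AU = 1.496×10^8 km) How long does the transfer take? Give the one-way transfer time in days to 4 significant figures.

In km: r₁ = 1.00 × 1.496×10^8 = 1.496×10^8 km; r₂ = 5.84 × 1.496×10^8 = 8.73664×10^8 km.
Semi-major axis of the transfer orbit: a_t = (1.496×10^8 + 8.73664×10^8)/2 = 5.11632×10^8 km.
Half the transfer-orbit period gives t = π√(a_t³/μ) = 9.980×10^7 s.
Converting: 9.980×10^7 s ÷ 86400 s/day = 1155 days.

t = 1155 days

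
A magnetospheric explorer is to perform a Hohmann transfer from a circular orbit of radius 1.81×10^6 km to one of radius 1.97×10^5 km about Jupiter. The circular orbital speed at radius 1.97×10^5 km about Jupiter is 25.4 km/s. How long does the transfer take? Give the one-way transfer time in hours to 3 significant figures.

t = 77.8 hours

From the circular-orbit relation v² = μ/r at r = 1.97×10^5 km: μ = v²r = (25.4)² × 1.97×10^5 = 1.27097×10^8 km³/s².
Transfer-ellipse semi-major axis a_t = (r₁ + r₂)/2 = (1.810×10^6 + 1.970×10^5)/2 = 1.0035×10^6 km.
Transfer time t = π√(a_t³/μ) = π√((1.0035×10^6)³ / 1.27097×10^8) = 2.801×10^5 s.
Converting: 2.801×10^5 s ÷ 3600 s/hour = 77.8 hours.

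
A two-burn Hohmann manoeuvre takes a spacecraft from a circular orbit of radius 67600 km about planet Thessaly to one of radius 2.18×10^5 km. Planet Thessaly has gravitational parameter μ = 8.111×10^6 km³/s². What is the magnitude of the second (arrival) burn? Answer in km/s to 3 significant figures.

Δv₂ = 1.90 km/s

Transfer-ellipse semi-major axis a_t = (r₁ + r₂)/2 = (67600 + 2.180×10^5)/2 = 1.428×10^5 km.
Circular speed at r = 2.180×10^5 km: v_c = √(μ/r) = 6.100 km/s.
Transfer-orbit speed at the same r (vis-viva, a = a_t): v_t = √[μ(2/r − 1/a_t)] = 4.197 km/s.
Δv₂ = |v_t − v_c| = |4.197 − 6.100| = 1.903 km/s.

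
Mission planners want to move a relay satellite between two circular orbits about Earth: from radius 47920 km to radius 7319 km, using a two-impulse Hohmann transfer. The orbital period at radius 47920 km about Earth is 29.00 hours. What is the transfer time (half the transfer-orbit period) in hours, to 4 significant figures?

From Kepler's third law T² = 4π²r³/μ at r = 47920 km, T = 29.00 hours = 29.00 × 3600 s = 1.044×10^5 s: μ = 4π²r³/T² = 3.98574×10^5 km³/s².
Transfer-ellipse semi-major axis a_t = (r₁ + r₂)/2 = (47920 + 7319)/2 = 27619.5 km.
Half the transfer-orbit period gives t = π√(a_t³/μ) = 22841 s.
Converting: 22841 s ÷ 3600 s/hour = 6.345 hours.

t = 6.345 hours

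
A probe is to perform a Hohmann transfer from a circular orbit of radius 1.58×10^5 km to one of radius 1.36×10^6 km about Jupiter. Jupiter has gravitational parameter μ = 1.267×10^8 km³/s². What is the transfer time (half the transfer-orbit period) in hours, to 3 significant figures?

Semi-major axis of the transfer orbit: a_t = (1.580×10^5 + 1.360×10^6)/2 = 7.590×10^5 km.
By Kepler's third law the transfer-orbit period is T = 2π√(a_t³/μ), so t = T/2 = 1.846×10^5 s.
Converting: 1.846×10^5 s ÷ 3600 s/hour = 51.3 hours.

t = 51.3 hours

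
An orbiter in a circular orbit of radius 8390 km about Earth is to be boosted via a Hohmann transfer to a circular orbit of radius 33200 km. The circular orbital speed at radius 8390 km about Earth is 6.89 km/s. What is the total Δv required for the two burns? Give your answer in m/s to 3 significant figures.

Δv = 3080 m/s

From the circular-orbit relation v² = μ/r at r = 8390 km: μ = v²r = (6.89)² × 8390 = 3.98291×10^5 km³/s².
Transfer-ellipse semi-major axis a_t = (r₁ + r₂)/2 = (8390 + 33200)/2 = 20795 km.
At r₁ the circular-orbit speed is v₁ = √(μ/r₁) = 6.8900 km/s.
Transfer-orbit speed at r₁ (v² = μ(2/r − 1/a)): v_p = √[μ(2/r₁ − 1/a_t)] = 8.7058 km/s.
First burn Δv₁ = |v_p − v₁| = 1.8158 km/s.
Circular speed at r₂: v₂ = √(μ/r₂) = 3.46363 km/s.
Transfer-orbit speed at r₂: v_a = √[μ(2/r₂ − 1/a_t)] = 2.20005 km/s.
Second burn Δv₂ = |v₂ − v_a| = 1.2636 km/s.
Δv = Δv₁ + Δv₂ = 1.8158 + 1.2636 = 3.079 km/s.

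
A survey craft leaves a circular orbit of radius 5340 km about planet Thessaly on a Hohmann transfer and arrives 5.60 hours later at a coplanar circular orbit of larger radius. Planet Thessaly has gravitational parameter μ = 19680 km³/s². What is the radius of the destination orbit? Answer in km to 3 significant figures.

Transfer time t = 5.60 hours = 20160 s, and t = π√(a_t³/μ).
So a_t = (μ t²/π²)^(1/3) = (19680 × (20160)² / π²)^(1/3) = 9323.3 km.
Since a_t = (r₁ + r₂)/2, r₂ = 2a_t − r₁ = 2×9323.3 − 5340 = 13306.6 km.

r₂ = 13300 km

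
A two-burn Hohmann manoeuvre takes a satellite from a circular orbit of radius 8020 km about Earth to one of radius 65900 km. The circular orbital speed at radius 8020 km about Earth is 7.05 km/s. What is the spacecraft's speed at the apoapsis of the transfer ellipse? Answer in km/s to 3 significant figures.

From the circular-orbit relation v² = μ/r at r = 8020 km: μ = v²r = (7.05)² × 8020 = 3.98614×10^5 km³/s².
Semi-major axis of the transfer orbit: a_t = (8020 + 65900)/2 = 36960 km.
The apoapsis of the transfer ellipse is at r = 65900 km.
From the vis-viva equation, v = √[μ(2/r − 1/a_t)] = 1.146 km/s.

v = 1.15 km/s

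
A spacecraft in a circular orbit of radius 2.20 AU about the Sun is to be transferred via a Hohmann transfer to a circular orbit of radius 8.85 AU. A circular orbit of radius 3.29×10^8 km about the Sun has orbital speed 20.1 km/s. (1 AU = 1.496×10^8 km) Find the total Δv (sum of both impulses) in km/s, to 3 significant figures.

From the circular-orbit relation v² = μ/r at r = 3.29×10^8 km: μ = v²r = (20.1)² × 3.29×10^8 = 1.32919×10^11 km³/s².
In km: r₁ = 2.20 × 1.496×10^8 = 3.2912×10^8 km; r₂ = 8.85 × 1.496×10^8 = 1.32396×10^9 km.
Transfer-ellipse semi-major axis a_t = (r₁ + r₂)/2 = (3.2912×10^8 + 1.32396×10^9)/2 = 8.2654×10^8 km.
Circular speed at r₁: v₁ = √(μ/r₁) = √(1.32919×10^11/3.2912×10^8) = 20.096 km/s.
On the transfer ellipse at r₁, v² = μ(2/r − 1/a) gives v_p = √[μ(2/r₁ − 1/a_t)] = 25.434 km/s.
First burn Δv₁ = |v_p − v₁| = 5.338 km/s.
At r₂, v₂ = √(μ/r₂) = 10.02 km/s.
Transfer-orbit speed at r₂: v_a = √[μ(2/r₂ − 1/a_t)] = 6.323 km/s.
Second burn Δv₂ = |v₂ − v_a| = 3.697 km/s.
Δv = Δv₁ + Δv₂ = 5.338 + 3.697 = 9.035 km/s.

Δv = 9.04 km/s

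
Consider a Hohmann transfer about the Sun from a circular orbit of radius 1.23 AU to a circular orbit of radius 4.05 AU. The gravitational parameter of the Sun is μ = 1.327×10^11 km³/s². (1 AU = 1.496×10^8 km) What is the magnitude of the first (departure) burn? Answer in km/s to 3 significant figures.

In km: r₁ = 1.23 × 1.496×10^8 = 1.84008×10^8 km; r₂ = 4.05 × 1.496×10^8 = 6.0588×10^8 km.
The Hohmann ellipse has a_t = (r₁ + r₂)/2 = 3.94944×10^8 km.
Circular speed at r = 1.84008×10^8 km: v_c = √(μ/r) = 26.855 km/s.
Transfer-orbit speed at the same r (vis-viva, a = a_t): v_t = √[μ(2/r − 1/a_t)] = 33.262 km/s.
Δv₁ = |v_t − v_c| = |33.262 − 26.855| = 6.407 km/s.

Δv₁ = 6.41 km/s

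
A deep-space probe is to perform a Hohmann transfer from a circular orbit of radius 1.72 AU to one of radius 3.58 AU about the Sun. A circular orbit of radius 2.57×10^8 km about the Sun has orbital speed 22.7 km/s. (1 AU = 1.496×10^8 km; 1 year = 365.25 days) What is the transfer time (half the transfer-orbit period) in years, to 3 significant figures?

From the circular-orbit relation v² = μ/r at r = 2.57×10^8 km: μ = v²r = (22.7)² × 2.57×10^8 = 1.32430×10^11 km³/s².
In km: r₁ = 1.72 × 1.496×10^8 = 2.57312×10^8 km; r₂ = 3.58 × 1.496×10^8 = 5.35568×10^8 km.
Transfer-ellipse semi-major axis a_t = (r₁ + r₂)/2 = (2.57312×10^8 + 5.35568×10^8)/2 = 3.9644×10^8 km.
By Kepler's third law the transfer-orbit period is T = 2π√(a_t³/μ), so t = T/2 = 6.814×10^7 s.
Converting: 6.814×10^7 s ÷ 3.15576×10^7 s/year (365.25 × 86400) = 2.16 years.

t = 2.16 years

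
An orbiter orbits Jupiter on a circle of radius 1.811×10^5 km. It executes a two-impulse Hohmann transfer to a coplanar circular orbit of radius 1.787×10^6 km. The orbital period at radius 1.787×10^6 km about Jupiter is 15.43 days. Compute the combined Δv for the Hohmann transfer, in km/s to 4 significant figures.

From Kepler's third law T² = 4π²r³/μ at r = 1.787×10^6 km, T = 15.43 days = 15.43 × 86400 s = 1.333152×10^6 s: μ = 4π²r³/T² = 1.26758×10^8 km³/s².
The Hohmann ellipse has a_t = (r₁ + r₂)/2 = 9.8405×10^5 km.
Circular speed at r₁: v₁ = √(μ/r₁) = √(1.26758×10^8/1.811×10^5) = 26.4562 km/s.
On the transfer ellipse at r₁, vis-viva gives v_p = √[μ(2/r₁ − 1/a_t)] = 35.6518 km/s.
First burn Δv₁ = |v_p − v₁| = 9.1956 km/s.
At r₂, v₂ = √(μ/r₂) = 8.4222 km/s.
Transfer-orbit speed at r₂: v_a = √[μ(2/r₂ − 1/a_t)] = 3.6131 km/s.
Second burn Δv₂ = |v₂ − v_a| = 4.8091 km/s.
Total Δv = Δv₁ + Δv₂ = 14.00 km/s.

Δv = 14.00 km/s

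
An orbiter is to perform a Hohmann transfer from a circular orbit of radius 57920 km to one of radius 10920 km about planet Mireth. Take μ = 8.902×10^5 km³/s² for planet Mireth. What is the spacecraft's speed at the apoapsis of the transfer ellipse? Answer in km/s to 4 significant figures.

Semi-major axis of the transfer orbit: a_t = (57920 + 10920)/2 = 34420 km.
At apoapsis, r = 57920 km.
Vis-viva: v = √[μ(2/r − 1/a_t)] = √[8.902×10^5 × (2/57920 − 1/34420)] = 2.208 km/s.

v = 2.208 km/s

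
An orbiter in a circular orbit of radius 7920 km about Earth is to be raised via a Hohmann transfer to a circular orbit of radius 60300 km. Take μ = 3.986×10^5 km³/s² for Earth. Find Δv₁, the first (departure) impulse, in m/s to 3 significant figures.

Semi-major axis of the transfer orbit: a_t = (7920 + 60300)/2 = 34110 km.
Circular speed at r = 7920 km: v_c = √(μ/r) = 7.094 km/s.
Vis-viva on the transfer ellipse at r = 7920 km gives v_t = √[μ(2/r − 1/a_t)] = 9.432 km/s.
Δv₁ = |v_t − v_c| = |9.432 − 7.094| = 2.338 km/s.

Δv₁ = 2340 m/s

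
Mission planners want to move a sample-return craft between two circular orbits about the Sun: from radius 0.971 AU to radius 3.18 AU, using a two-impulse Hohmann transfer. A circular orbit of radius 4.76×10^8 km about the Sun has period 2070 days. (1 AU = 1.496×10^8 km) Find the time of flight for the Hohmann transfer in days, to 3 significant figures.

t = 545 days

From Kepler's third law T² = 4π²r³/μ at r = 4.76×10^8 km, T = 2070 days = 2070 × 86400 s = 1.78848×10^8 s: μ = 4π²r³/T² = 1.33111×10^11 km³/s².
In km: r₁ = 0.971 × 1.496×10^8 = 1.452616×10^8 km; r₂ = 3.18 × 1.496×10^8 = 4.75728×10^8 km.
Transfer-ellipse semi-major axis a_t = (r₁ + r₂)/2 = (1.452616×10^8 + 4.75728×10^8)/2 = 3.104948×10^8 km.
Half the transfer-orbit period gives t = π√(a_t³/μ) = 4.711×10^7 s.
Converting: 4.711×10^7 s ÷ 86400 s/day = 545 days.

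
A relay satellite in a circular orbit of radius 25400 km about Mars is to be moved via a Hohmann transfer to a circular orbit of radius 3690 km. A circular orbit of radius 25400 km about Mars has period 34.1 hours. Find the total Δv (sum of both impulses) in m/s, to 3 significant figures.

From Kepler's third law T² = 4π²r³/μ at r = 25400 km, T = 34.1 hours = 34.1 × 3600 s = 1.2276×10^5 s: μ = 4π²r³/T² = 42928.6 km³/s².
Semi-major axis of the transfer orbit: a_t = (25400 + 3690)/2 = 14545 km.
Circular speed at r₁: v₁ = √(μ/r₁) = √(42928.6/25400) = 1.300 km/s.
On the transfer ellipse at r₁, vis-viva equation gives v_a = √[μ(2/r₁ − 1/a_t)] = 0.6548 km/s.
First burn Δv₁ = |v_a − v₁| = 0.6452 km/s.
At r₂, v₂ = √(μ/r₂) = 3.41083 km/s.
Transfer-orbit speed at r₂: v_p = √[μ(2/r₂ − 1/a_t)] = 4.50734 km/s.
Second burn Δv₂ = |v₂ − v_p| = 1.097 km/s.
Total Δv = Δv₁ + Δv₂ = 1.742 km/s.

Δv = 1740 m/s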